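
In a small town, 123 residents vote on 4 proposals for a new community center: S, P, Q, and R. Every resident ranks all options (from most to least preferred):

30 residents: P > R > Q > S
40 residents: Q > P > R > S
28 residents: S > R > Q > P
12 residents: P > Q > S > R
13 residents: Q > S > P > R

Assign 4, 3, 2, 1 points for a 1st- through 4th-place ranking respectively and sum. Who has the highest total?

Q

S: 30·1 + 40·1 + 28·4 + 12·2 + 13·3 = 245
P: 30·4 + 40·3 + 28·1 + 12·4 + 13·2 = 342
Q: 30·2 + 40·4 + 28·2 + 12·3 + 13·4 = 364
R: 30·3 + 40·2 + 28·3 + 12·1 + 13·1 = 279
Q has the highest Borda score (364).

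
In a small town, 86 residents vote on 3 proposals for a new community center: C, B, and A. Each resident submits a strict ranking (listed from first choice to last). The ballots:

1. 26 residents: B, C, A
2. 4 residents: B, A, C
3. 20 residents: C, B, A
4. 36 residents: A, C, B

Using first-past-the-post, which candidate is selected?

A

First-place votes: C 20, B 30, A 36.
A has the most first-place votes.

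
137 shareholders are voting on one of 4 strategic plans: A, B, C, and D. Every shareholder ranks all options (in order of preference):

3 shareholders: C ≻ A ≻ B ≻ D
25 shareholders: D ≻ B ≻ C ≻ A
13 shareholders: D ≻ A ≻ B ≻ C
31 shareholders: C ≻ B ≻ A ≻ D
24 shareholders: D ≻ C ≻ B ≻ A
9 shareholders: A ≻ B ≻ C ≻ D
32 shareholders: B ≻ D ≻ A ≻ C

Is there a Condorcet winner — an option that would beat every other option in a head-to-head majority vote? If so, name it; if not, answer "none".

B

B vs A: 112–25 for B.
B vs C: 79–58 for B.
B vs D: 75–62 for B.
B beats every other option head-to-head.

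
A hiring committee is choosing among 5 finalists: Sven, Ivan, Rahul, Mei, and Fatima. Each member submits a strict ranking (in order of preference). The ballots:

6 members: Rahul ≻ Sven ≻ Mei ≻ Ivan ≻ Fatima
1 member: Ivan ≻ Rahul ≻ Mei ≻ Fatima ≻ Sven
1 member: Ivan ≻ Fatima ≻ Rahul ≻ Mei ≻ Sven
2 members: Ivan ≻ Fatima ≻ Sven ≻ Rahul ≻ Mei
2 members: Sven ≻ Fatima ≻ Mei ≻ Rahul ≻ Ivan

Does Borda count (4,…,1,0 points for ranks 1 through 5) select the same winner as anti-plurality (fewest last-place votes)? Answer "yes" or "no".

Borda — scores: Sven 30, Ivan 22, Rahul 33, Mei 19, Fatima 16. Winner: Rahul.
Anti-plurality — last-place votes: Sven 2, Ivan 2, Rahul 0, Mei 2, Fatima 6. Winner: Rahul.
The two methods agree.

yes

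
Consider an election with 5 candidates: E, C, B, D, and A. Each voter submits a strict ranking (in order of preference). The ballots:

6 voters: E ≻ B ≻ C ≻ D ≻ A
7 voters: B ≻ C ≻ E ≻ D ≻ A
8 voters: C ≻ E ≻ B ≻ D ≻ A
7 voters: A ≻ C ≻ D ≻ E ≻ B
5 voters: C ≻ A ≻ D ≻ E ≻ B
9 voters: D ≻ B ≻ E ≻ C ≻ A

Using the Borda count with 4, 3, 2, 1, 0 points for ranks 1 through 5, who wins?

E: 6·4 + 7·2 + 8·3 + 7·1 + 5·1 + 9·2 = 92
C: 6·2 + 7·3 + 8·4 + 7·3 + 5·4 + 9·1 = 115
B: 6·3 + 7·4 + 8·2 + 7·0 + 5·0 + 9·3 = 89
D: 6·1 + 7·1 + 8·1 + 7·2 + 5·2 + 9·4 = 81
A: 6·0 + 7·0 + 8·0 + 7·4 + 5·3 + 9·0 = 43
C has the highest Borda score (115).

C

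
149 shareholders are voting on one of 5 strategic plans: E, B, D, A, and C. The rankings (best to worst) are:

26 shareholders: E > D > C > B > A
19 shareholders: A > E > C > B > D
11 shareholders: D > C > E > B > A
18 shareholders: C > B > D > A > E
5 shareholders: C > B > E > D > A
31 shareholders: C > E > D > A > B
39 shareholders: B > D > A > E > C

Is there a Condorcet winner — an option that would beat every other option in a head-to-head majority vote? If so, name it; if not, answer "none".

none

Checking pairwise contests:
A beats E 76–73.
E beats B 87–62.
E beats D 81–68.
B beats A 99–50.
E beats C 84–65.
Every option loses at least one head-to-head, so there is no Condorcet winner.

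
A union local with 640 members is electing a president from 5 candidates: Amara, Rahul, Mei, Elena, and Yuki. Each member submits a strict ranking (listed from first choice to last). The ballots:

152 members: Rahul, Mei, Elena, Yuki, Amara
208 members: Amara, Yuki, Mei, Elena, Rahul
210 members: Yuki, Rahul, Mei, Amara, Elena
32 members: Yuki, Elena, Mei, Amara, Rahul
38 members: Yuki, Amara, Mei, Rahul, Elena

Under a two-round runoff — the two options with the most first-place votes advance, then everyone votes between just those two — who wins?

Yuki

Round 1 first-place votes: Amara 208, Rahul 152, Mei 0, Elena 0, Yuki 280.
Yuki and Amara advance.
Runoff: Yuki is preferred to Amara by 432 voters; Amara by 208.
Yuki wins the runoff.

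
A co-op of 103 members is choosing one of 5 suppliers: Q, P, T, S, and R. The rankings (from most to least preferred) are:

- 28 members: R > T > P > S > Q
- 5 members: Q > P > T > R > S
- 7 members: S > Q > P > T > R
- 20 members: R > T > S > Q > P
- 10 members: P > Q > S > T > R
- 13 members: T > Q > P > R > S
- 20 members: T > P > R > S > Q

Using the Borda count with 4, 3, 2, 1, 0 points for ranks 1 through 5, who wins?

Q: 28·0 + 5·4 + 7·3 + 20·1 + 10·3 + 13·3 + 20·0 = 130
P: 28·2 + 5·3 + 7·2 + 20·0 + 10·4 + 13·2 + 20·3 = 211
T: 28·3 + 5·2 + 7·1 + 20·3 + 10·1 + 13·4 + 20·4 = 303
S: 28·1 + 5·0 + 7·4 + 20·2 + 10·2 + 13·0 + 20·1 = 136
R: 28·4 + 5·1 + 7·0 + 20·4 + 10·0 + 13·1 + 20·2 = 250
T has the highest Borda score (303).

T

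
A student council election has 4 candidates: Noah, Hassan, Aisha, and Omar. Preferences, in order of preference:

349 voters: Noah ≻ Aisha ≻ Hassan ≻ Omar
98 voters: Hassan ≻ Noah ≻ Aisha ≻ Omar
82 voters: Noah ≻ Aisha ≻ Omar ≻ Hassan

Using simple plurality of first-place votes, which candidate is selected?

First-place votes: Noah 431, Hassan 98, Aisha 0, Omar 0.
Noah has the most first-place votes.

Noah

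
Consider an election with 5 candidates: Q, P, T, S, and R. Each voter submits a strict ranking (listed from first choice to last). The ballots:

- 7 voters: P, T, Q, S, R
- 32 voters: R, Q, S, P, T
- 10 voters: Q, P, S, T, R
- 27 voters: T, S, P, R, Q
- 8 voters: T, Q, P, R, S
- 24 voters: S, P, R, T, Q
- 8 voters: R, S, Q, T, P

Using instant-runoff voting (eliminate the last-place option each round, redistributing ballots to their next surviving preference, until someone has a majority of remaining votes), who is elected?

R

Round 1: Q 10, P 7, T 35, S 24, R 40. Eliminate P.
Round 2: Q 10, T 42, S 24, R 40. Eliminate Q.
Round 3: T 42, S 34, R 40. Eliminate S.
Round 4: T 52, R 64. R has a majority.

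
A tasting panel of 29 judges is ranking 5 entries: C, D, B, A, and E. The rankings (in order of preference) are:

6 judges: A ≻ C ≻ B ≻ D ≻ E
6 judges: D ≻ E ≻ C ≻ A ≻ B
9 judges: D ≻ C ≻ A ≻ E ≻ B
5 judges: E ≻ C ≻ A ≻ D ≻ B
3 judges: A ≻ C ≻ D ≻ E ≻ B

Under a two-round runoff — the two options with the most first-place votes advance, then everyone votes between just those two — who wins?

Round 1 first-place votes: C 0, D 15, B 0, A 9, E 5.
D and A advance.
Runoff: D is preferred to A by 15 voters; A by 14.
D wins the runoff.

D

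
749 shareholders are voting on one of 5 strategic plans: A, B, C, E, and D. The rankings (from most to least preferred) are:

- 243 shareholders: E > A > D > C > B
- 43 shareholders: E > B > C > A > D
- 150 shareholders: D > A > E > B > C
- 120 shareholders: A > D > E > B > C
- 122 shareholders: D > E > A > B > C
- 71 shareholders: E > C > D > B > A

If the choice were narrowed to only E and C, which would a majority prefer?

E

Voters preferring E to C: 749; preferring C to E: 0.
E wins the head-to-head.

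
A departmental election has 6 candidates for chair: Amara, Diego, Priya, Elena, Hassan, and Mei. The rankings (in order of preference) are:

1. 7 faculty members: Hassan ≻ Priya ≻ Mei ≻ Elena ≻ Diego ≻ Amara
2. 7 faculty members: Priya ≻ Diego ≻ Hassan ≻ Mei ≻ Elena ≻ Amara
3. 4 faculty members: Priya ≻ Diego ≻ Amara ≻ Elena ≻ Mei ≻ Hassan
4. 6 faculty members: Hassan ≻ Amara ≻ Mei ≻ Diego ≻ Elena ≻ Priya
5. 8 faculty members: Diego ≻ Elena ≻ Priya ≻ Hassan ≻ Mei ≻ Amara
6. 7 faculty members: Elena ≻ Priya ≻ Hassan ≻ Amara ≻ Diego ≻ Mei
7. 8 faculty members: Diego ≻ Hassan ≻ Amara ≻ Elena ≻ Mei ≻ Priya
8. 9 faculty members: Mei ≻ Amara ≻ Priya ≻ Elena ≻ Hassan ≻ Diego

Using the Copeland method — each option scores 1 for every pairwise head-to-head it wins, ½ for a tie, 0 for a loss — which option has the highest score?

Priya

Amara: loses to Diego, Priya, Elena, Hassan, and Mei → score 0.
Diego: beats Amara, Elena, and Mei; loses to Priya and Hassan → score 3.
Priya: beats Amara, Diego, Hassan, and Mei; loses to Elena → score 4.
Elena: beats Amara and Priya; ties Hassan; loses to Diego and Mei → score 2.5.
Hassan: beats Amara, Diego, and Mei; ties Elena; loses to Priya → score 3.5.
Mei: beats Amara and Elena; loses to Diego, Priya, and Hassan → score 2.
Priya has the best pairwise record.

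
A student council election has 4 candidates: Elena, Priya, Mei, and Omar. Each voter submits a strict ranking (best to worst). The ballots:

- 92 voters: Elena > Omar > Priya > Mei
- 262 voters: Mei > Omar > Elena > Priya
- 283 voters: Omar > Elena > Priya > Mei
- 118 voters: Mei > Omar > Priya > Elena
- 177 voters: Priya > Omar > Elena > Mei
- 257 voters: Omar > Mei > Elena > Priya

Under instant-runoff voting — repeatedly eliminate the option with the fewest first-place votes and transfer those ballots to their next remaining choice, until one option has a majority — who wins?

Omar

Round 1: Elena 92, Priya 177, Mei 380, Omar 540. Eliminate Elena.
Round 2: Priya 177, Mei 380, Omar 632. Omar has a majority.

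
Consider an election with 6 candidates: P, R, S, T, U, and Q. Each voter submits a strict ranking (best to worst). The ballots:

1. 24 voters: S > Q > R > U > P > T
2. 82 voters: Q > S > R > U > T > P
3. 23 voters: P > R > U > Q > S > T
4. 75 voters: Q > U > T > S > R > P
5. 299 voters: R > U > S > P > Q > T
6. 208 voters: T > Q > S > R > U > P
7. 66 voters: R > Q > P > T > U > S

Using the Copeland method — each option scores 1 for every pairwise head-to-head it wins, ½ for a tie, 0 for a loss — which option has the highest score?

P: beats T; loses to R, S, U, and Q → score 1.
R: beats P, T, and U; loses to S and Q → score 3.
S: beats P, R, and T; loses to U and Q → score 3.
T: loses to P, R, S, U, and Q → score 0.
U: beats P, S, and T; loses to R and Q → score 3.
Q: beats P, R, S, T, and U → score 5.
Q has the best pairwise record.

Q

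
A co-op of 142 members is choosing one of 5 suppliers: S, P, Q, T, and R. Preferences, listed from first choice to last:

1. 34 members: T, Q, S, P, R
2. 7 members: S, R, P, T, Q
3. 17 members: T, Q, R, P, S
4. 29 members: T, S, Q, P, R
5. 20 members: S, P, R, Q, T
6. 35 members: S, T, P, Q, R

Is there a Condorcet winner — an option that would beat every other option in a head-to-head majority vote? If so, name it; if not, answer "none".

T

T vs S: 80–62 for T.
T vs P: 115–27 for T.
T vs Q: 122–20 for T.
T vs R: 115–27 for T.
T beats every other option head-to-head.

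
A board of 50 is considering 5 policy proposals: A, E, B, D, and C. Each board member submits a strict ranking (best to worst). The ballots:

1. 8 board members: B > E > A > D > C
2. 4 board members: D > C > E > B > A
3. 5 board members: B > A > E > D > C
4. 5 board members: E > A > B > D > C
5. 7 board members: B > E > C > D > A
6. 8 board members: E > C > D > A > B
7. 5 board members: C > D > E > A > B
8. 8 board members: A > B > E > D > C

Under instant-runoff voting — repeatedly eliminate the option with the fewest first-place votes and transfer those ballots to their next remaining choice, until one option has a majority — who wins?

Round 1: A 8, E 13, B 20, D 4, C 5. Eliminate D.
Round 2: A 8, E 13, B 20, C 9. Eliminate A.
Round 3: E 13, B 28, C 9. B has a majority.

B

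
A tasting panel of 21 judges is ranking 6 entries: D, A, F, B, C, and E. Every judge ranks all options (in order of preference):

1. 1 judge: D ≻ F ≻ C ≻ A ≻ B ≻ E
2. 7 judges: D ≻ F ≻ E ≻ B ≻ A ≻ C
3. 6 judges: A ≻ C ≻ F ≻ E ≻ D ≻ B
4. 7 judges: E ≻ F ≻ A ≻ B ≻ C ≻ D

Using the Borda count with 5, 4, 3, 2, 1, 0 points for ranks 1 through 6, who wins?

D: 1·5 + 7·5 + 6·1 + 7·0 = 46
A: 1·2 + 7·1 + 6·5 + 7·3 = 60
F: 1·4 + 7·4 + 6·3 + 7·4 = 78
B: 1·1 + 7·2 + 6·0 + 7·2 = 29
C: 1·3 + 7·0 + 6·4 + 7·1 = 34
E: 1·0 + 7·3 + 6·2 + 7·5 = 68
F has the highest Borda score (78).

F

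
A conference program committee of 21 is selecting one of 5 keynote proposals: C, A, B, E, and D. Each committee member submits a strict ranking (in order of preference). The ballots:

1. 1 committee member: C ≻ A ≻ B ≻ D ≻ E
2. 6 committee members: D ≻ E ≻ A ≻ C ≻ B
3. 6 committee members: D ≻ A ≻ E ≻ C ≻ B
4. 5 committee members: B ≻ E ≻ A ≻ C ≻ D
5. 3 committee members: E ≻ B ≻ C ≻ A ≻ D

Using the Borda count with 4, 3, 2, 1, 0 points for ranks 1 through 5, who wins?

E

C: 1·4 + 6·1 + 6·1 + 5·1 + 3·2 = 27
A: 1·3 + 6·2 + 6·3 + 5·2 + 3·1 = 46
B: 1·2 + 6·0 + 6·0 + 5·4 + 3·3 = 31
E: 1·0 + 6·3 + 6·2 + 5·3 + 3·4 = 57
D: 1·1 + 6·4 + 6·4 + 5·0 + 3·0 = 49
E has the highest Borda score (57).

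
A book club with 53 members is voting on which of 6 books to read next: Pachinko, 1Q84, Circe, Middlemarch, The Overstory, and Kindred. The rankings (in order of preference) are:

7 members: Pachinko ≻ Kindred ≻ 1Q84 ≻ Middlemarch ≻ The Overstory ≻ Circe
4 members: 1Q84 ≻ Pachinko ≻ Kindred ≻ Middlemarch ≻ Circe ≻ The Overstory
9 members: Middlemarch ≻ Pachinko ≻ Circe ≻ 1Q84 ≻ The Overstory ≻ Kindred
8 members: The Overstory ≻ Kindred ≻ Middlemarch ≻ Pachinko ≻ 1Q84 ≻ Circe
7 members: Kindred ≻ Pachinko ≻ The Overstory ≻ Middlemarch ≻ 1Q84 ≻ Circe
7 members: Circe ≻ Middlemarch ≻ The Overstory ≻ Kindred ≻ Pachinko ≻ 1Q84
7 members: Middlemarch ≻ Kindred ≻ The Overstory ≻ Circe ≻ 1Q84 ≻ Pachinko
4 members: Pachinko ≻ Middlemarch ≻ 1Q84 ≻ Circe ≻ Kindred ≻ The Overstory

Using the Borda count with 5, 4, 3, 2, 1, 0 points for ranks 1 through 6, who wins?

Middlemarch

Pachinko: 7·5 + 4·4 + 9·4 + 8·2 + 7·4 + 7·1 + 7·0 + 4·5 = 158
1Q84: 7·3 + 4·5 + 9·2 + 8·1 + 7·1 + 7·0 + 7·1 + 4·3 = 93
Circe: 7·0 + 4·1 + 9·3 + 8·0 + 7·0 + 7·5 + 7·2 + 4·2 = 88
Middlemarch: 7·2 + 4·2 + 9·5 + 8·3 + 7·2 + 7·4 + 7·5 + 4·4 = 184
The Overstory: 7·1 + 4·0 + 9·1 + 8·5 + 7·3 + 7·3 + 7·3 + 4·0 = 119
Kindred: 7·4 + 4·3 + 9·0 + 8·4 + 7·5 + 7·2 + 7·4 + 4·1 = 153
Middlemarch has the highest Borda score (184).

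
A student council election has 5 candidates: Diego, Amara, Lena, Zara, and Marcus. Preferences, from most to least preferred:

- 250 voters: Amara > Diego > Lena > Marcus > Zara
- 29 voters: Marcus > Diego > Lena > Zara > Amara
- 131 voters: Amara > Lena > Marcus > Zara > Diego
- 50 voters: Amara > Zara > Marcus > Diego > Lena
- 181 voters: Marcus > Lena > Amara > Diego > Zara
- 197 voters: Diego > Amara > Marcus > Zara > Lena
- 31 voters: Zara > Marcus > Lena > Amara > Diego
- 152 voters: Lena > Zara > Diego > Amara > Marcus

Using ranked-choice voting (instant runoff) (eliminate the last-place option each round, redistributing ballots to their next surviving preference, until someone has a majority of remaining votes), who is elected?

Amara

Round 1: Diego 197, Amara 431, Lena 152, Zara 31, Marcus 210. Eliminate Zara.
Round 2: Diego 197, Amara 431, Lena 152, Marcus 241. Eliminate Lena.
Round 3: Diego 349, Amara 431, Marcus 241. Eliminate Marcus.
Round 4: Diego 378, Amara 643. Amara has a majority.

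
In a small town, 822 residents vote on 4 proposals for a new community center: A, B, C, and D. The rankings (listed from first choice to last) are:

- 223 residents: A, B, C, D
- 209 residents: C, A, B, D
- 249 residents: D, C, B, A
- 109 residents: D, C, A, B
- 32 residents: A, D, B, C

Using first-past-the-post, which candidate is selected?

First-place votes: A 255, B 0, C 209, D 358.
D has the most first-place votes.

D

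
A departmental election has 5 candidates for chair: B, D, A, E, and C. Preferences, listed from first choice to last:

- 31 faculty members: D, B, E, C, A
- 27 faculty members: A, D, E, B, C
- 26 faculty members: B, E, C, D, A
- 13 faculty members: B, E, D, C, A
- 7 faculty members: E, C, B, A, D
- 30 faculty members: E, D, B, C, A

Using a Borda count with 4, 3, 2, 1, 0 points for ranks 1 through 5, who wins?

E

B: 31·3 + 27·1 + 26·4 + 13·4 + 7·2 + 30·2 = 350
D: 31·4 + 27·3 + 26·1 + 13·2 + 7·0 + 30·3 = 347
A: 31·0 + 27·4 + 26·0 + 13·0 + 7·1 + 30·0 = 115
E: 31·2 + 27·2 + 26·3 + 13·3 + 7·4 + 30·4 = 381
C: 31·1 + 27·0 + 26·2 + 13·1 + 7·3 + 30·1 = 147
E has the highest Borda score (381).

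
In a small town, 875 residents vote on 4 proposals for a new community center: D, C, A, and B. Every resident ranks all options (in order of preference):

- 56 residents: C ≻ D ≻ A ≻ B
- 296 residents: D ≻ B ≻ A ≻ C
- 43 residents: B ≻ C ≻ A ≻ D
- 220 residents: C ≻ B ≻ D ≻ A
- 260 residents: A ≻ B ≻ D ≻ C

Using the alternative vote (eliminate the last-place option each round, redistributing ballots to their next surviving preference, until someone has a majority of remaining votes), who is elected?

D

Round 1: D 296, C 276, A 260, B 43. Eliminate B.
Round 2: D 296, C 319, A 260. Eliminate A.
Round 3: D 556, C 319. D has a majority.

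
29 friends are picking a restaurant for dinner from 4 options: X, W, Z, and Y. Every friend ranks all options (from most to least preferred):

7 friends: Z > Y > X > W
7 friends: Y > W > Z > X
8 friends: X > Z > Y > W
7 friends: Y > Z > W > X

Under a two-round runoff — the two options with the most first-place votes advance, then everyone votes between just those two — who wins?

Y

Round 1 first-place votes: X 8, W 0, Z 7, Y 14.
Y and X advance.
Runoff: Y is preferred to X by 21 voters; X by 8.
Y wins the runoff.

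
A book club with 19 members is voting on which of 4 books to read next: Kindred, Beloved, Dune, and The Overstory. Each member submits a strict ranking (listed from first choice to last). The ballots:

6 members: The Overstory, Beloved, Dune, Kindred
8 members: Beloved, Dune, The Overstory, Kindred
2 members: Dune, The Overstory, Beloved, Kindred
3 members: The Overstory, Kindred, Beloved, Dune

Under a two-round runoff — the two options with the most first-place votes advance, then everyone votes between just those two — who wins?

The Overstory

Round 1 first-place votes: Kindred 0, Beloved 8, Dune 2, The Overstory 9.
The Overstory and Beloved advance.
Runoff: The Overstory is preferred to Beloved by 11 voters; Beloved by 8.
The Overstory wins the runoff.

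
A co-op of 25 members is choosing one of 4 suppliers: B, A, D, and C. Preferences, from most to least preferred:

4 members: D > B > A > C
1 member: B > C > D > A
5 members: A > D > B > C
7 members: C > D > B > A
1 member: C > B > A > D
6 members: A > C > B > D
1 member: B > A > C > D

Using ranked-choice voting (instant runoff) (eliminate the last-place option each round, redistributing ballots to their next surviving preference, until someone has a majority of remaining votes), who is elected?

A

Round 1: B 2, A 11, D 4, C 8. Eliminate B.
Round 2: A 12, D 4, C 9. Eliminate D.
Round 3: A 16, C 9. A has a majority.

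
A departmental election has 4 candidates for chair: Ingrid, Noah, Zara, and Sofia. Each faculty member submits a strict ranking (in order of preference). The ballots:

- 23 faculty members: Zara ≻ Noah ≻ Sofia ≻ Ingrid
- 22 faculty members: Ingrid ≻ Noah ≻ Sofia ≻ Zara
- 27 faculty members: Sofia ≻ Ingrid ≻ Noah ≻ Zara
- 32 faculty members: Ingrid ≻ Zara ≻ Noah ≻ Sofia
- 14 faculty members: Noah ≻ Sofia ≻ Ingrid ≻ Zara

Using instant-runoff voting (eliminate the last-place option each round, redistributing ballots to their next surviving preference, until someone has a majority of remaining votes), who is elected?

Round 1: Ingrid 54, Noah 14, Zara 23, Sofia 27. Eliminate Noah.
Round 2: Ingrid 54, Zara 23, Sofia 41. Eliminate Zara.
Round 3: Ingrid 54, Sofia 64. Sofia has a majority.

Sofia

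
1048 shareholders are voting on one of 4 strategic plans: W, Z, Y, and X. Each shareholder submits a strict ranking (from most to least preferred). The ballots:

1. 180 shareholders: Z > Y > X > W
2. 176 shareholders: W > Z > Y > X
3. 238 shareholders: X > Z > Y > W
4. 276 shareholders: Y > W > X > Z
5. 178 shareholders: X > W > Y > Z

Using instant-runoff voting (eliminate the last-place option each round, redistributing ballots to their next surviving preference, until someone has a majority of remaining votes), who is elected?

Round 1: W 176, Z 180, Y 276, X 416. Eliminate W.
Round 2: Z 356, Y 276, X 416. Eliminate Y.
Round 3: Z 356, X 692. X has a majority.

X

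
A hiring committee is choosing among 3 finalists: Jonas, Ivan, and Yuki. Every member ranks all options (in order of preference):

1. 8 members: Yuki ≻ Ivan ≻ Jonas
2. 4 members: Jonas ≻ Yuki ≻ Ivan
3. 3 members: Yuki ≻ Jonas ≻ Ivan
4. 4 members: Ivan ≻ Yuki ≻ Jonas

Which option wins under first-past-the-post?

First-place votes: Jonas 4, Ivan 4, Yuki 11.
Yuki has the most first-place votes.

Yuki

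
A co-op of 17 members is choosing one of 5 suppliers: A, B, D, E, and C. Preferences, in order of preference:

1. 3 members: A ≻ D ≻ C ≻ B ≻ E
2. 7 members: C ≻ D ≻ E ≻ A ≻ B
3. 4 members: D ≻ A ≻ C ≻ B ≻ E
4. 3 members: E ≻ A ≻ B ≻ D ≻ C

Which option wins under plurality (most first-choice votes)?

First-place votes: A 3, B 0, D 4, E 3, C 7.
C has the most first-place votes.

C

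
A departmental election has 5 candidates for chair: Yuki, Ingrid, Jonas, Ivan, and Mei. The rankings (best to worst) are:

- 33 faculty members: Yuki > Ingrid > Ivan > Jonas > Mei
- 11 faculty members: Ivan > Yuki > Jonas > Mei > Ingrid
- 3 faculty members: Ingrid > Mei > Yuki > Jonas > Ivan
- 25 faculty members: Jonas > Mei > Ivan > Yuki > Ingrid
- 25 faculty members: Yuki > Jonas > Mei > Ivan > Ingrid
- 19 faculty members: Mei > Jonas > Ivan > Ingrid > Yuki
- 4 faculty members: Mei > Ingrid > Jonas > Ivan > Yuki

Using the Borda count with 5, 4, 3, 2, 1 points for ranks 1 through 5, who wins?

Jonas

Yuki: 33·5 + 11·4 + 3·3 + 25·2 + 25·5 + 19·1 + 4·1 = 416
Ingrid: 33·4 + 11·1 + 3·5 + 25·1 + 25·1 + 19·2 + 4·4 = 262
Jonas: 33·2 + 11·3 + 3·2 + 25·5 + 25·4 + 19·4 + 4·3 = 418
Ivan: 33·3 + 11·5 + 3·1 + 25·3 + 25·2 + 19·3 + 4·2 = 347
Mei: 33·1 + 11·2 + 3·4 + 25·4 + 25·3 + 19·5 + 4·5 = 357
Jonas has the highest Borda score (418).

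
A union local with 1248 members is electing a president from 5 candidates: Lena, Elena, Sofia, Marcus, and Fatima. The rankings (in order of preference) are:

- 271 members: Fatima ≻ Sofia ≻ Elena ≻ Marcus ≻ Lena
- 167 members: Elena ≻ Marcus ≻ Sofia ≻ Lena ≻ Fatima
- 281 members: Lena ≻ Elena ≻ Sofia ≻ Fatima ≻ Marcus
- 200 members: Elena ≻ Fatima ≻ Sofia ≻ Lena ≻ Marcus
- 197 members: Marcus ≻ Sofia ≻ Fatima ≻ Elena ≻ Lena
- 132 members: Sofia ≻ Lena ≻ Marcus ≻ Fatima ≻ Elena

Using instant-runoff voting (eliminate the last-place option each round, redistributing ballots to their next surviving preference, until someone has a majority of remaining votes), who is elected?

Round 1: Lena 281, Elena 367, Sofia 132, Marcus 197, Fatima 271. Eliminate Sofia.
Round 2: Lena 413, Elena 367, Marcus 197, Fatima 271. Eliminate Marcus.
Round 3: Lena 413, Elena 367, Fatima 468. Eliminate Elena.
Round 4: Lena 580, Fatima 668. Fatima has a majority.

Fatima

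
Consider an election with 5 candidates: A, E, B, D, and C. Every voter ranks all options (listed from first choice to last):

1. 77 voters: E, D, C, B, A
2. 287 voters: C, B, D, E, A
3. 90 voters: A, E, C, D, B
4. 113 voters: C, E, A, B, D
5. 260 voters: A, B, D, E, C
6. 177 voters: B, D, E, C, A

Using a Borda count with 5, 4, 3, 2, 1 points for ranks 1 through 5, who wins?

A: 77·1 + 287·1 + 90·5 + 113·3 + 260·5 + 177·1 = 2630
E: 77·5 + 287·2 + 90·4 + 113·4 + 260·2 + 177·3 = 2822
B: 77·2 + 287·4 + 90·1 + 113·2 + 260·4 + 177·5 = 3543
D: 77·4 + 287·3 + 90·2 + 113·1 + 260·3 + 177·4 = 2950
C: 77·3 + 287·5 + 90·3 + 113·5 + 260·1 + 177·2 = 3115
B has the highest Borda score (3543).

B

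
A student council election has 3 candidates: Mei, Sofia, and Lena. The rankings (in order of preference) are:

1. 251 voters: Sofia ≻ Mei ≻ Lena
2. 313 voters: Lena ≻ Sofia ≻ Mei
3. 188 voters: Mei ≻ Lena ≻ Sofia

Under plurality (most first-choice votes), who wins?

Lena

First-place votes: Mei 188, Sofia 251, Lena 313.
Lena has the most first-place votes.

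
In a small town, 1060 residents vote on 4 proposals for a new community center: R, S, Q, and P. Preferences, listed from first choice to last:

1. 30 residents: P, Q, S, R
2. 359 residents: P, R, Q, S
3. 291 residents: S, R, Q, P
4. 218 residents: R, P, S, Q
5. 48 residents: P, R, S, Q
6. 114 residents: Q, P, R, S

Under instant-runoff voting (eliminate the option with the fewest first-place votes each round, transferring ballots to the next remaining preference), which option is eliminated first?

Round 1: R 218, S 291, Q 114, P 437. Eliminate Q.

Q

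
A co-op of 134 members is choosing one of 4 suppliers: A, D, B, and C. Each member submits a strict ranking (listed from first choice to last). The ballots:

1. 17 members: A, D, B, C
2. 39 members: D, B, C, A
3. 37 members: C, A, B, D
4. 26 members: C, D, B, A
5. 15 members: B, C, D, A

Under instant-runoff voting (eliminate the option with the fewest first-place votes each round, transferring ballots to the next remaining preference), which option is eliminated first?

Round 1: A 17, D 39, B 15, C 63. Eliminate B.

B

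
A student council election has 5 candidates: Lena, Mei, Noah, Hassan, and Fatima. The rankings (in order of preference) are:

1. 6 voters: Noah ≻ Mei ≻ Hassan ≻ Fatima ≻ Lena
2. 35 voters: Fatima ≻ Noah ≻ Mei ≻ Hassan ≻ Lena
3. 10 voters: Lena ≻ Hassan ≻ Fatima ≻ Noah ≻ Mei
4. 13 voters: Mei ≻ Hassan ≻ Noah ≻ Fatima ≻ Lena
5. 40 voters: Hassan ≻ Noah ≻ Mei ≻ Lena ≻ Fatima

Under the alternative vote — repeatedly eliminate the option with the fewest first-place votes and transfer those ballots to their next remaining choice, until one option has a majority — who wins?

Hassan

Round 1: Lena 10, Mei 13, Noah 6, Hassan 40, Fatima 35. Eliminate Noah.
Round 2: Lena 10, Mei 19, Hassan 40, Fatima 35. Eliminate Lena.
Round 3: Mei 19, Hassan 50, Fatima 35. Eliminate Mei.
Round 4: Hassan 69, Fatima 35. Hassan has a majority.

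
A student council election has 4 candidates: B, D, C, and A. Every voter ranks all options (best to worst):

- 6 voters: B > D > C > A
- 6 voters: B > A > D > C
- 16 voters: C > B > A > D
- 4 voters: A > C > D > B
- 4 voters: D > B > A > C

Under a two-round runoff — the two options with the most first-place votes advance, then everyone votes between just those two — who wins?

C

Round 1 first-place votes: B 12, D 4, C 16, A 4.
C and B advance.
Runoff: C is preferred to B by 20 voters; B by 16.
C wins the runoff.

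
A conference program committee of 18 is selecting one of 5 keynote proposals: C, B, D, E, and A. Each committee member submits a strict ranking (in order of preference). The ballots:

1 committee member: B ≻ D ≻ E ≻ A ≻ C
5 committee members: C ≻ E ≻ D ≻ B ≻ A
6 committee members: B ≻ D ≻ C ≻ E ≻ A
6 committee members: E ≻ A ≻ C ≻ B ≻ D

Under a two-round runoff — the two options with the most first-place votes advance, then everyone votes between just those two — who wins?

Round 1 first-place votes: C 5, B 7, D 0, E 6, A 0.
B and E advance.
Runoff: B is preferred to E by 7 voters; E by 11.
E wins the runoff.

E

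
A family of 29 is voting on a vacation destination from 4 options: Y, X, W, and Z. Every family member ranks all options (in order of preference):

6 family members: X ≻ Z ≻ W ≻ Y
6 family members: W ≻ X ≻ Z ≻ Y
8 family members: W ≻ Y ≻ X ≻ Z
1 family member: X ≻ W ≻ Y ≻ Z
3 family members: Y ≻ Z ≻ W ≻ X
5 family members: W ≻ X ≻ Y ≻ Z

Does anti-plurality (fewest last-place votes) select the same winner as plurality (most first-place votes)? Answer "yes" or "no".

yes

Anti-plurality — last-place votes: Y 12, X 3, W 0, Z 14. Winner: W.
Plurality — first-place votes: Y 3, X 7, W 19, Z 0. Winner: W.
The two methods agree.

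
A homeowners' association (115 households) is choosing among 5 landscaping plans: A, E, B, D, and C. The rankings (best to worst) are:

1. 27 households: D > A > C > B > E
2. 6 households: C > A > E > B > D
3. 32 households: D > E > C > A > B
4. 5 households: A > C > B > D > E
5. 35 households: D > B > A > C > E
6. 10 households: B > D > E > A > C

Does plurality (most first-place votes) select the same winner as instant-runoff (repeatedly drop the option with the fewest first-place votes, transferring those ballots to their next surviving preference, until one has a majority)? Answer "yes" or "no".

Plurality — first-place votes: A 5, E 0, B 10, D 94, C 6. Winner: D.
Instant-runoff — R1 A 5, E 0, B 10, D 94, C 6 (D winner). Winner: D.
The two methods agree.

yes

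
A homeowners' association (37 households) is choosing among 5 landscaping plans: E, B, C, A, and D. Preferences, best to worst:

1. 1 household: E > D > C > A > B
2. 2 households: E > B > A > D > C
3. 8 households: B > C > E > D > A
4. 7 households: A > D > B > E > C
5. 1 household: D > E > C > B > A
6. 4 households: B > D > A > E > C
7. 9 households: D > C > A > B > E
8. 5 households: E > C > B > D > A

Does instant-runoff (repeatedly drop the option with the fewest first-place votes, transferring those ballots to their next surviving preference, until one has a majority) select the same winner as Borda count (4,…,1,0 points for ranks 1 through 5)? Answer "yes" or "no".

Instant-runoff — R1 E 8, B 12, C 0, A 7, D 10 (C out); R2 E 8, B 12, A 7, D 10 (A out); R3 E 8, B 12, D 17 (E out); R4 B 19, D 18 (B winner). Winner: B.
Borda — scores: E 62, B 88, C 70, A 59, D 91. Winner: D.
The two methods disagree.

no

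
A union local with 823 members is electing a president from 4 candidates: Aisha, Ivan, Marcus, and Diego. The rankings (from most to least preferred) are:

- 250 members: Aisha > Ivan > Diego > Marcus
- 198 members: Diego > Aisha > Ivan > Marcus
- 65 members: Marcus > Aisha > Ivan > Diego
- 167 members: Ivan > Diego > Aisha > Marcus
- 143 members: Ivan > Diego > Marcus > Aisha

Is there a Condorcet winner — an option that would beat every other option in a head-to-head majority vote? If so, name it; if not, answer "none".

none

Checking pairwise contests:
Diego beats Aisha 508–315.
Aisha beats Ivan 513–310.
Aisha beats Marcus 615–208.
Ivan beats Diego 625–198.
Every option loses at least one head-to-head, so there is no Condorcet winner.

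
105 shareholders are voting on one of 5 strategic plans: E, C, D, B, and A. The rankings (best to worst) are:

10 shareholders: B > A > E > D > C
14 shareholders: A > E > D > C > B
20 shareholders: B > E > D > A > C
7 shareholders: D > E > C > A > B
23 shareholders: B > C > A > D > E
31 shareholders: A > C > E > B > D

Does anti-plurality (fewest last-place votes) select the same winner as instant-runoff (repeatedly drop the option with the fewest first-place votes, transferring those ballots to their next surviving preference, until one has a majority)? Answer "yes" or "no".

no

Anti-plurality — last-place votes: E 23, C 30, D 31, B 21, A 0. Winner: A.
Instant-runoff — R1 E 0, C 0, D 7, B 53, A 45 (B winner). Winner: B.
The two methods disagree.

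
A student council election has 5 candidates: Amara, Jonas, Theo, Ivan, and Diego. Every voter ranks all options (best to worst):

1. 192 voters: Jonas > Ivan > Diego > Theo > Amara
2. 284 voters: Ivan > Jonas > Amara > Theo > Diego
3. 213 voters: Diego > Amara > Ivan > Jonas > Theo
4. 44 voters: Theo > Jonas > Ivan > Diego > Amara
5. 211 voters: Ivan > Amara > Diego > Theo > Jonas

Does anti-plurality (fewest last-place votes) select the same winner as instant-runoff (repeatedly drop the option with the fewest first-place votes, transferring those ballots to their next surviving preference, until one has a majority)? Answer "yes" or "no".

Anti-plurality — last-place votes: Amara 236, Jonas 211, Theo 213, Ivan 0, Diego 284. Winner: Ivan.
Instant-runoff — R1 Amara 0, Jonas 192, Theo 44, Ivan 495, Diego 213 (Ivan winner). Winner: Ivan.
The two methods agree.

yes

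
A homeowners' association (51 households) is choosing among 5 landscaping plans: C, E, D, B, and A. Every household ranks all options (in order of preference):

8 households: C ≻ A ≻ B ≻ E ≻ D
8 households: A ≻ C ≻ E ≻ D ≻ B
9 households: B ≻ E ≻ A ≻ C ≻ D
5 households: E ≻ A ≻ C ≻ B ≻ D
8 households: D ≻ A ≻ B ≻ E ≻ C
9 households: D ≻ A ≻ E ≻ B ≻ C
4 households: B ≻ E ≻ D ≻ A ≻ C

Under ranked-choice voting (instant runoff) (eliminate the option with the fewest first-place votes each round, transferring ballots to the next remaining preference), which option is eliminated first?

Round 1: C 8, E 5, D 17, B 13, A 8. Eliminate E.

E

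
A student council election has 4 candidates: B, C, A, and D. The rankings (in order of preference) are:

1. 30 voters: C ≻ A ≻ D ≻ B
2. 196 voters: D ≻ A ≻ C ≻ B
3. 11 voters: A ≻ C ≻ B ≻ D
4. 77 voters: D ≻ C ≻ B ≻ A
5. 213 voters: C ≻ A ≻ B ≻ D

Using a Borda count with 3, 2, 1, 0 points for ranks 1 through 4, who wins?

B: 30·0 + 196·0 + 11·1 + 77·1 + 213·1 = 301
C: 30·3 + 196·1 + 11·2 + 77·2 + 213·3 = 1101
A: 30·2 + 196·2 + 11·3 + 77·0 + 213·2 = 911
D: 30·1 + 196·3 + 11·0 + 77·3 + 213·0 = 849
C has the highest Borda score (1101).

C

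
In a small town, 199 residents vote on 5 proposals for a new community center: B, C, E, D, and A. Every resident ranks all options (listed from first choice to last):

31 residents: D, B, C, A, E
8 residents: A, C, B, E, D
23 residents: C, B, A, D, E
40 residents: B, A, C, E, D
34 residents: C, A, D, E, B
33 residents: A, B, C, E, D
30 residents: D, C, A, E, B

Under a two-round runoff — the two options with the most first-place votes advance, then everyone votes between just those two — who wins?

Round 1 first-place votes: B 40, C 57, E 0, D 61, A 41.
D and C advance.
Runoff: D is preferred to C by 61 voters; C by 138.
C wins the runoff.

C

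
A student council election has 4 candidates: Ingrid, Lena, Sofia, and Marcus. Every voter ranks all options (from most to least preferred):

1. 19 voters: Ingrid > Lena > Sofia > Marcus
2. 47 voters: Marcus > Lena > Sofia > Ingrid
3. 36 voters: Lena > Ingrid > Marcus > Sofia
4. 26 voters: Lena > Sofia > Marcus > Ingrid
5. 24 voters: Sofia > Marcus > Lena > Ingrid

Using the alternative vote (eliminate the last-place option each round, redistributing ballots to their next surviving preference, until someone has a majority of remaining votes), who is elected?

Round 1: Ingrid 19, Lena 62, Sofia 24, Marcus 47. Eliminate Ingrid.
Round 2: Lena 81, Sofia 24, Marcus 47. Lena has a majority.

Lena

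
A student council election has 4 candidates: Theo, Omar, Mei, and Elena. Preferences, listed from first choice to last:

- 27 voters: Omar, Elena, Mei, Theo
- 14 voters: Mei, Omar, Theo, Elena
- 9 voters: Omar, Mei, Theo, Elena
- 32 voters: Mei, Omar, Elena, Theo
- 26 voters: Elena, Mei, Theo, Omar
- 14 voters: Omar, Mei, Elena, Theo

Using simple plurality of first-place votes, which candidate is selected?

First-place votes: Theo 0, Omar 50, Mei 46, Elena 26.
Omar has the most first-place votes.

Omar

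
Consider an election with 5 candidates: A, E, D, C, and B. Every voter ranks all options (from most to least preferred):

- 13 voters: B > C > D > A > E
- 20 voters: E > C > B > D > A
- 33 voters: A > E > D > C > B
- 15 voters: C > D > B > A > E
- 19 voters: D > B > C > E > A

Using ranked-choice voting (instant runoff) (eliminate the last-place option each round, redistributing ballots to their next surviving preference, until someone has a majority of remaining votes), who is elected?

Round 1: A 33, E 20, D 19, C 15, B 13. Eliminate B.
Round 2: A 33, E 20, D 19, C 28. Eliminate D.
Round 3: A 33, E 20, C 47. Eliminate E.
Round 4: A 33, C 67. C has a majority.

C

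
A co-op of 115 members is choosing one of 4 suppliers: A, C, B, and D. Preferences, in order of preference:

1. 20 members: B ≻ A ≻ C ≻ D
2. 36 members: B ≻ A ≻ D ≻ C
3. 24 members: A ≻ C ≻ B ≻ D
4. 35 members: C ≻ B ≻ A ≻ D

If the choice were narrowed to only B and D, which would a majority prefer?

B

Voters preferring B to D: 115; preferring D to B: 0.
B wins the head-to-head.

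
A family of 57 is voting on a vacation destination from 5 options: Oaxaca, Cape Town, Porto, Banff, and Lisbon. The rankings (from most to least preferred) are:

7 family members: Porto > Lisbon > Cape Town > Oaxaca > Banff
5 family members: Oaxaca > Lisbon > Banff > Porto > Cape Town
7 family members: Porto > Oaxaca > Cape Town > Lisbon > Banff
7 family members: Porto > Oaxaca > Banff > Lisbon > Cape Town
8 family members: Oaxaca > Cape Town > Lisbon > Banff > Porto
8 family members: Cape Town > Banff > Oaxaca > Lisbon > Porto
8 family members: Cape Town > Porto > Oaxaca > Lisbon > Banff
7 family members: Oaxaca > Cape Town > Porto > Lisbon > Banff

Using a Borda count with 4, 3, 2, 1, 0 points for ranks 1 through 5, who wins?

Oaxaca: 7·1 + 5·4 + 7·3 + 7·3 + 8·4 + 8·2 + 8·2 + 7·4 = 161
Cape Town: 7·2 + 5·0 + 7·2 + 7·0 + 8·3 + 8·4 + 8·4 + 7·3 = 137
Porto: 7·4 + 5·1 + 7·4 + 7·4 + 8·0 + 8·0 + 8·3 + 7·2 = 127
Banff: 7·0 + 5·2 + 7·0 + 7·2 + 8·1 + 8·3 + 8·0 + 7·0 = 56
Lisbon: 7·3 + 5·3 + 7·1 + 7·1 + 8·2 + 8·1 + 8·1 + 7·1 = 89
Oaxaca has the highest Borda score (161).

Oaxaca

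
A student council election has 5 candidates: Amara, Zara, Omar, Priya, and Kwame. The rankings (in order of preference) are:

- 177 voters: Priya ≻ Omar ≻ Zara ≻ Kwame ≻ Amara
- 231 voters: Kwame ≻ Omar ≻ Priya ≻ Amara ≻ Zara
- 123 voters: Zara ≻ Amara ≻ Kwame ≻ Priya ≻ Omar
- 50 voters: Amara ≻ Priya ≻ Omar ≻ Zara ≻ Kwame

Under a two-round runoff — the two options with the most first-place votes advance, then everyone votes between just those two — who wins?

Kwame

Round 1 first-place votes: Amara 50, Zara 123, Omar 0, Priya 177, Kwame 231.
Kwame and Priya advance.
Runoff: Kwame is preferred to Priya by 354 voters; Priya by 227.
Kwame wins the runoff.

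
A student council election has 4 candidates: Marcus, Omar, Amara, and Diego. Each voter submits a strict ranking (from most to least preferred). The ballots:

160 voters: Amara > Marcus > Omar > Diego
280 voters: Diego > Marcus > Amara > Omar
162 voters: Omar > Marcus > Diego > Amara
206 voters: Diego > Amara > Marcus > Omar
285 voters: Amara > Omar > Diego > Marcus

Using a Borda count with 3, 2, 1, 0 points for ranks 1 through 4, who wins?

Amara

Marcus: 160·2 + 280·2 + 162·2 + 206·1 + 285·0 = 1410
Omar: 160·1 + 280·0 + 162·3 + 206·0 + 285·2 = 1216
Amara: 160·3 + 280·1 + 162·0 + 206·2 + 285·3 = 2027
Diego: 160·0 + 280·3 + 162·1 + 206·3 + 285·1 = 1905
Amara has the highest Borda score (2027).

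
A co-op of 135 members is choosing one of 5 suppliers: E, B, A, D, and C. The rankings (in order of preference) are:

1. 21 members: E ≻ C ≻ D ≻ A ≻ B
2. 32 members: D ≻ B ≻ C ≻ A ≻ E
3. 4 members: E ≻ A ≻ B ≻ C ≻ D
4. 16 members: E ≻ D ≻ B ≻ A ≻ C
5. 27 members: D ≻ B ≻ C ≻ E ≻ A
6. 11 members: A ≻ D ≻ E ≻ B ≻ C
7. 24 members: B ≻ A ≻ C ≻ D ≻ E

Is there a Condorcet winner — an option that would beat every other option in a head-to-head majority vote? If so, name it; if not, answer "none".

D

D vs E: 94–41 for D.
D vs B: 107–28 for D.
D vs A: 96–39 for D.
D vs C: 86–49 for D.
D beats every other option head-to-head.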